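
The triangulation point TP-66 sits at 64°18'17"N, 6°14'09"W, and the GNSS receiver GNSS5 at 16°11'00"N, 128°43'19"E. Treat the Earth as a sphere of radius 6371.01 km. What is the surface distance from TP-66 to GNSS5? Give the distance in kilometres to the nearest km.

TP-66: φ = +64.30472°, λ = -6.23583°
GNSS5: φ = +16.18333°, λ = +128.72194°
Δφ = -48.1214°,  Δλ = 134.9578°
a = sin²(Δφ/2) + cos φ₁ cos φ₂ sin²(Δλ/2) = 0.521537
c = 2·arcsin(√a) = 1.613884 rad = 92.4687°
d = R·c = 6371.01 × 1.613884 = 10282.1 km

10282 km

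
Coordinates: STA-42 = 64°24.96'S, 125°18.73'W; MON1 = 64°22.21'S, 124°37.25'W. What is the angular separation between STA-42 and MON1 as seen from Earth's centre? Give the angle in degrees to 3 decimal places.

STA-42: φ = -64.41600°, λ = -125.31217°
MON1: φ = -64.37017°, λ = -124.62083°
Δφ = 0.0458°,  Δλ = 0.6913°
a = sin²(Δφ/2) + cos φ₁ cos φ₂ sin²(Δλ/2) = 0.000007
c = 2·arcsin(√a) = 0.005276 rad = 0.3023°

0.302°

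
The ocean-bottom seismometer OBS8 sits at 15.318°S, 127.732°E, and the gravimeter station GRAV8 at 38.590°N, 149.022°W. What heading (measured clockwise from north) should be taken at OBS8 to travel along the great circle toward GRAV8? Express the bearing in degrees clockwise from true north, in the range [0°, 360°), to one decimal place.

51.1°

Δλ = 83.2460°
y = sin Δλ · cos φ₂ = 0.776205
x = cos φ₁ sin φ₂ − sin φ₁ cos φ₂ cos Δλ = 0.625869
θ = atan2(y, x) = 51.1201° → 51.1201° (mod 360°)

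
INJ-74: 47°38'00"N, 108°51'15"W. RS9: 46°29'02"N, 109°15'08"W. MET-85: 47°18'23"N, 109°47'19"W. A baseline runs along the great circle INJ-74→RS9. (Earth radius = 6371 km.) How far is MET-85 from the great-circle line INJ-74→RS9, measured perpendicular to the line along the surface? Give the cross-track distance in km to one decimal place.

60.2 km

INJ-74: φ = +47.63333°, λ = -108.85417°
RS9: φ = +46.48389°, λ = -109.25222°
MET-85: φ = +47.30639°, λ = -109.78861°
δ₁₃ = central angle INJ-74→MET-85 = 0.012414 rad  (haversine)
θ₁₃ = bearing INJ-74→MET-85 = 242.979°,  θ₁₂ = bearing INJ-74→RS9 = 193.420°
dₓₜ = R·arcsin(sin δ₁₃ · sin(θ₁₃ − θ₁₂)) = 6371·arcsin(0.01241·sin(49.559°)) = 60.191 km
|dₓₜ| = 60.191 km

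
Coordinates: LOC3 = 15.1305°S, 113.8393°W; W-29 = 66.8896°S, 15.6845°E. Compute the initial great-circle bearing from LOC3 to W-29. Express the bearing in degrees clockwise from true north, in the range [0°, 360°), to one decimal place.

Δλ = 129.5238°
y = sin Δλ · cos φ₂ = 0.302762
x = cos φ₁ sin φ₂ − sin φ₁ cos φ₂ cos Δλ = -0.953066
θ = atan2(y, x) = 162.3764° → 162.3764° (mod 360°)

162.4°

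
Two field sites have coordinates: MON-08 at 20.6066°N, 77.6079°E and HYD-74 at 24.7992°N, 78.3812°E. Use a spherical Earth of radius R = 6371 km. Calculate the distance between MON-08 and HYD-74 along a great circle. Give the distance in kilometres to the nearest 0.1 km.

Δφ = 4.1926°,  Δλ = 0.7733°
a = sin²(Δφ/2) + cos φ₁ cos φ₂ sin²(Δλ/2) = 0.001377
c = 2·arcsin(√a) = 0.074226 rad = 4.2528°
d = R·c = 6371 × 0.074226 = 472.9 km

472.9 km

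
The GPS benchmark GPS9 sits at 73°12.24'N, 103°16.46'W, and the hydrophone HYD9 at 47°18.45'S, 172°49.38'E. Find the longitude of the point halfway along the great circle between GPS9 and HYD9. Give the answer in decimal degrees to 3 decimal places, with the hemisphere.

GPS9: φ = +73.20400°, λ = -103.27433°
HYD9: φ = -47.30750°, λ = +172.82300°
Bx = cos φ₂ cos Δλ = 0.072022,  By = cos φ₂ sin Δλ = -0.674228
φₘ = atan2(sin φ₁ + sin φ₂, √((cos φ₁ + Bx)² + By²)) = 16.21009°
λₘ = λ₁ + atan2(By, cos φ₁ + Bx) = -165.10935°

165.109°W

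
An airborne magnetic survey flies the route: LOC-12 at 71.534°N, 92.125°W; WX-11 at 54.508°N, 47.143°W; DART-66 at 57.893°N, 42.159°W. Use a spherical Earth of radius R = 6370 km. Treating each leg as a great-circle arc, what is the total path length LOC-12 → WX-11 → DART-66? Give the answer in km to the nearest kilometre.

3325 km

LOC-12→WX-11: c = 0.445604 rad, d = 2838.50 km
WX-11→DART-66: c = 0.076326 rad, d = 486.20 km
Total = 2838.50 + 486.20 = 3324.69 km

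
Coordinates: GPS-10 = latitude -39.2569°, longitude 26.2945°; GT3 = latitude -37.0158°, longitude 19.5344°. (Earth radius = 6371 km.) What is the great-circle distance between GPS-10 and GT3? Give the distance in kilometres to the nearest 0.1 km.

Δφ = 2.2411°,  Δλ = -6.7601°
a = sin²(Δφ/2) + cos φ₁ cos φ₂ sin²(Δλ/2) = 0.002532
c = 2·arcsin(√a) = 0.100673 rad = 5.7681°
d = R·c = 6371 × 0.100673 = 641.4 km

641.4 km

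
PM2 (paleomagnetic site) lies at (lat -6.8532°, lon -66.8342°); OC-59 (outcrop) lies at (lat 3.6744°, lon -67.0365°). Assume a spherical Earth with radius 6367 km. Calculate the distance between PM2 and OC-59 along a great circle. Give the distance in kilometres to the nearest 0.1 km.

1170.1 km

Δφ = 10.5276°,  Δλ = -0.2023°
a = sin²(Δφ/2) + cos φ₁ cos φ₂ sin²(Δλ/2) = 0.008420
c = 2·arcsin(√a) = 0.183775 rad = 10.5295°
d = R·c = 6367 × 0.183775 = 1170.1 km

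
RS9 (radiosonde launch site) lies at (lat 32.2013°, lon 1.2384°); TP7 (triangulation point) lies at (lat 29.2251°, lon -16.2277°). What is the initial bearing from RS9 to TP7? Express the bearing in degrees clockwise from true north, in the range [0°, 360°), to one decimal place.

263.4°

Δλ = -17.4661°
y = sin Δλ · cos φ₂ = -0.261936
x = cos φ₁ sin φ₂ − sin φ₁ cos φ₂ cos Δλ = -0.030479
θ = atan2(y, x) = -96.6372° → 263.3628° (mod 360°)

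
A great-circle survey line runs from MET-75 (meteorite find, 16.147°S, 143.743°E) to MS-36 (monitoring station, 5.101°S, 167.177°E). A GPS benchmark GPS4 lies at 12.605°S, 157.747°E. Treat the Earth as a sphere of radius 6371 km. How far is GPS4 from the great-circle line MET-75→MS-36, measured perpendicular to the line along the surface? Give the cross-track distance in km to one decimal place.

δ₁₃ = central angle MET-75→GPS4 = 0.244621 rad  (haversine)
θ₁₃ = bearing MET-75→GPS4 = 77.186°,  θ₁₂ = bearing MET-75→MS-36 = 66.926°
dₓₜ = R·arcsin(sin δ₁₃ · sin(θ₁₃ − θ₁₂)) = 6371·arcsin(0.24219·sin(10.261°)) = 274.929 km
|dₓₜ| = 274.929 km

274.9 km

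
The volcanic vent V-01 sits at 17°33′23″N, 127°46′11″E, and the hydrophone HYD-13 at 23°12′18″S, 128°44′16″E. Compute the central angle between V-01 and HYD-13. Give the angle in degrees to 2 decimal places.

40.77°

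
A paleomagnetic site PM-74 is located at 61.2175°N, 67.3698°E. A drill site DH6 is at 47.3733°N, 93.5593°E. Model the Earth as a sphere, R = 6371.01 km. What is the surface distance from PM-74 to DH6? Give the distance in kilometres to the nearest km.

2265 km

Δφ = -13.8442°,  Δλ = 26.1895°
a = sin²(Δφ/2) + cos φ₁ cos φ₂ sin²(Δλ/2) = 0.031262
c = 2·arcsin(√a) = 0.355492 rad = 20.3682°
d = R·c = 6371.01 × 0.355492 = 2264.8 km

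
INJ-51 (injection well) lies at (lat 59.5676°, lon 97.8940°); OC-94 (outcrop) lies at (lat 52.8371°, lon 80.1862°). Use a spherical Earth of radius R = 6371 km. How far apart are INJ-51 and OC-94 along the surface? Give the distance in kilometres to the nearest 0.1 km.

1320.1 km

Δφ = -6.7305°,  Δλ = -17.7078°
a = sin²(Δφ/2) + cos φ₁ cos φ₂ sin²(Δλ/2) = 0.010694
c = 2·arcsin(√a) = 0.207199 rad = 11.8716°
d = R·c = 6371 × 0.207199 = 1320.1 km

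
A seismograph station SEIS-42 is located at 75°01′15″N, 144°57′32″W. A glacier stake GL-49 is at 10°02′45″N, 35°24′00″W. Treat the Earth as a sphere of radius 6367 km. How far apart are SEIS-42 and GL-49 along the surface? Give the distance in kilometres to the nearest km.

SEIS-42: φ = +75.02083°, λ = -144.95889°
GL-49: φ = +10.04583°, λ = -35.40000°
Δφ = -64.9750°,  Δλ = 109.5589°
a = sin²(Δφ/2) + cos φ₁ cos φ₂ sin²(Δλ/2) = 0.458347
c = 2·arcsin(√a) = 1.487393 rad = 85.2214°
d = R·c = 6367 × 1.487393 = 9470.2 km

9470 km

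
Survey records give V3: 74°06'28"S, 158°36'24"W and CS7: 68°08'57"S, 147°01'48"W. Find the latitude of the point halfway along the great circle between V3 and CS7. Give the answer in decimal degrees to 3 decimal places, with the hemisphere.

71.216°S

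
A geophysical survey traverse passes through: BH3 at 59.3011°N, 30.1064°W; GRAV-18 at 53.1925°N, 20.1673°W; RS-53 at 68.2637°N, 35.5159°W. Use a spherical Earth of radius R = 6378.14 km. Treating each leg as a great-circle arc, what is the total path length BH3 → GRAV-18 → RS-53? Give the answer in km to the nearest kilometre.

2777 km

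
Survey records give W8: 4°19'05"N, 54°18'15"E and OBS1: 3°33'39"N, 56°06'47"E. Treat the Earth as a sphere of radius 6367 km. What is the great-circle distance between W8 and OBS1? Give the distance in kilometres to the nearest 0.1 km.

217.5 km

W8: φ = +4.31806°, λ = +54.30417°
OBS1: φ = +3.56083°, λ = +56.11306°
Δφ = -0.7572°,  Δλ = 1.8089°
a = sin²(Δφ/2) + cos φ₁ cos φ₂ sin²(Δλ/2) = 0.000292
c = 2·arcsin(√a) = 0.034157 rad = 1.9570°
d = R·c = 6367 × 0.034157 = 217.5 km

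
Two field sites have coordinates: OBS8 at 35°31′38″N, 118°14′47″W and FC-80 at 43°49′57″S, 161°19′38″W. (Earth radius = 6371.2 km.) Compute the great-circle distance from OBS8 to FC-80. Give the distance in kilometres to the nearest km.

OBS8: φ = +35.52722°, λ = -118.24639°
FC-80: φ = -43.83250°, λ = -161.32722°
Δφ = -79.3597°,  Δλ = -43.0808°
a = sin²(Δφ/2) + cos φ₁ cos φ₂ sin²(Δλ/2) = 0.486820
c = 2·arcsin(√a) = 1.544432 rad = 88.4895°
d = R·c = 6371.2 × 1.544432 = 9839.9 km

9840 km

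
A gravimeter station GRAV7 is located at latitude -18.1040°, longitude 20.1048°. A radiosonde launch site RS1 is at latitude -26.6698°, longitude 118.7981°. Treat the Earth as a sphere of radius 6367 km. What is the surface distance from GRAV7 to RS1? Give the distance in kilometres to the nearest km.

9931 km

Δφ = -8.5658°,  Δλ = 98.6933°
a = sin²(Δφ/2) + cos φ₁ cos φ₂ sin²(Δλ/2) = 0.494451
c = 2·arcsin(√a) = 1.559698 rad = 89.3641°
d = R·c = 6367 × 1.559698 = 9930.6 km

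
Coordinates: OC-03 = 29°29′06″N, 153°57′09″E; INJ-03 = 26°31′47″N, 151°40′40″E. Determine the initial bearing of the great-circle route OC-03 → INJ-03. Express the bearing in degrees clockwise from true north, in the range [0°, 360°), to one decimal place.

214.7°

OC-03: φ = +29.48500°, λ = +153.95250°
INJ-03: φ = +26.52972°, λ = +151.67778°
Δλ = -2.2747°
y = sin Δλ · cos φ₂ = -0.035512
x = cos φ₁ sin φ₂ − sin φ₁ cos φ₂ cos Δλ = -0.051209
θ = atan2(y, x) = -145.2603° → 214.7397° (mod 360°)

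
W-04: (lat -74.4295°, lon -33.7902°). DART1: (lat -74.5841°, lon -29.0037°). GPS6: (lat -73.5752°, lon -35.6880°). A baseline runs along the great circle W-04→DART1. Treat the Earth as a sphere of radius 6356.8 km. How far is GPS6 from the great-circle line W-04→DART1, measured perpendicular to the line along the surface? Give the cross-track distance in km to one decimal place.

83.1 km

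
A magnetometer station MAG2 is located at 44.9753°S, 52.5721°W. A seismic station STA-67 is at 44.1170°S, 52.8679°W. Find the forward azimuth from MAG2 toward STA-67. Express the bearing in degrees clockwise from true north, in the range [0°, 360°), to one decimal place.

Δλ = -0.2958°
y = sin Δλ · cos φ₂ = -0.003706
x = cos φ₁ sin φ₂ − sin φ₁ cos φ₂ cos Δλ = 0.014973
θ = atan2(y, x) = -13.9035° → 346.0965° (mod 360°)

346.1°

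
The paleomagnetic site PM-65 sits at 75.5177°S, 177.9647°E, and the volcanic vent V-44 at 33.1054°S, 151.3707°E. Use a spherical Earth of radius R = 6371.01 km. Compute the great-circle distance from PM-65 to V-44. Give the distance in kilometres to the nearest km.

4922 km

Δφ = 42.4123°,  Δλ = -26.5940°
a = sin²(Δφ/2) + cos φ₁ cos φ₂ sin²(Δλ/2) = 0.141926
c = 2·arcsin(√a) = 0.772530 rad = 44.2627°
d = R·c = 6371.01 × 0.772530 = 4921.8 km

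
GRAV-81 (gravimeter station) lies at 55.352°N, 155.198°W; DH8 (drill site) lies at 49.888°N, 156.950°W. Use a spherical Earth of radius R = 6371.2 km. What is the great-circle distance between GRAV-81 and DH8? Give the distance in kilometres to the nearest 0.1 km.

Δφ = -5.4640°,  Δλ = -1.7520°
a = sin²(Δφ/2) + cos φ₁ cos φ₂ sin²(Δλ/2) = 0.002358
c = 2·arcsin(√a) = 0.097146 rad = 5.5661°
d = R·c = 6371.2 × 0.097146 = 618.9 km

618.9 km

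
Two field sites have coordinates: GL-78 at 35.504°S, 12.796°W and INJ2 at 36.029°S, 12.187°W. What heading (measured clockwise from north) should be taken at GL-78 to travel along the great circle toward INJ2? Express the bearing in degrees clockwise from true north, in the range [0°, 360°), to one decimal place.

Δλ = 0.6090°
y = sin Δλ · cos φ₂ = 0.008596
x = cos φ₁ sin φ₂ − sin φ₁ cos φ₂ cos Δλ = -0.009189
θ = atan2(y, x) = 136.9117° → 136.9117° (mod 360°)

136.9°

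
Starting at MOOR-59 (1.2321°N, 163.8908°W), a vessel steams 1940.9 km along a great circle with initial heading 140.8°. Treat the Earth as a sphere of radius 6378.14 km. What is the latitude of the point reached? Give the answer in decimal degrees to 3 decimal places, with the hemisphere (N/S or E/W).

δ = d/R = 1940.9/6378.14 = 0.304305 rad
φ₂ = arcsin(sin φ₁ cos δ + cos φ₁ sin δ cos θ)
   = arcsin(0.02150·0.95406 + 0.99977·0.29963·-0.77494) = -12.21780°
λ₂ = λ₁ + atan2(sin θ sin δ cos φ₁, cos δ − sin φ₁ sin φ₂) = -152.71828°

12.218°S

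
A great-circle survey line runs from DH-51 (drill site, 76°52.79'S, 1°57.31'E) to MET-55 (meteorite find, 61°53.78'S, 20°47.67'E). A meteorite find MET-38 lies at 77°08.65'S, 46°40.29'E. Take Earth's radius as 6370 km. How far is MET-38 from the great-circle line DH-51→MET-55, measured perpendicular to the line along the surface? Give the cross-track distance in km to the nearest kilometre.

DH-51: φ = -76.87983°, λ = +1.95517°
MET-55: φ = -61.89633°, λ = +20.79450°
MET-38: φ = -77.14417°, λ = +46.67150°
δ₁₃ = central angle DH-51→MET-38 = 0.171248 rad  (haversine)
θ₁₃ = bearing DH-51→MET-38 = 113.270°,  θ₁₂ = bearing DH-51→MET-55 = 33.031°
dₓₜ = R·arcsin(sin δ₁₃ · sin(θ₁₃ − θ₁₂)) = 6370·arcsin(0.17041·sin(80.239°)) = 1074.905 km
|dₓₜ| = 1074.905 km

1075 km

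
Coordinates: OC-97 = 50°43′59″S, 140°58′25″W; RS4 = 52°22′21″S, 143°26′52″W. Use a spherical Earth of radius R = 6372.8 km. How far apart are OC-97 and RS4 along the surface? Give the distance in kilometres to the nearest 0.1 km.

250.0 km

OC-97: φ = -50.73306°, λ = -140.97361°
RS4: φ = -52.37250°, λ = -143.44778°
Δφ = -1.6394°,  Δλ = -2.4742°
a = sin²(Δφ/2) + cos φ₁ cos φ₂ sin²(Δλ/2) = 0.000385
c = 2·arcsin(√a) = 0.039234 rad = 2.2480°
d = R·c = 6372.8 × 0.039234 = 250.0 km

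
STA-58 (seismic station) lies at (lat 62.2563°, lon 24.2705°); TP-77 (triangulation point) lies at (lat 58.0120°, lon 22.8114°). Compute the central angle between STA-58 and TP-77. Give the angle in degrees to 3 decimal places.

Δφ = -4.2443°,  Δλ = -1.4591°
a = sin²(Δφ/2) + cos φ₁ cos φ₂ sin²(Δλ/2) = 0.001411
c = 2·arcsin(√a) = 0.075150 rad = 4.3058°

4.306°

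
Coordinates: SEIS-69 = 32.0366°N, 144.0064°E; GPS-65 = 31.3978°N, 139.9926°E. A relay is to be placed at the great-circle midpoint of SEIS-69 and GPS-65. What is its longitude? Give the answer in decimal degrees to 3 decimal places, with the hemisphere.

141.993°E

Bx = cos φ₂ cos Δλ = 0.851477,  By = cos φ₂ sin Δλ = -0.059747
φₘ = atan2(sin φ₁ + sin φ₂, √((cos φ₁ + Bx)² + By²)) = 31.73292°
λₘ = λ₁ + atan2(By, cos φ₁ + Bx) = 141.99258°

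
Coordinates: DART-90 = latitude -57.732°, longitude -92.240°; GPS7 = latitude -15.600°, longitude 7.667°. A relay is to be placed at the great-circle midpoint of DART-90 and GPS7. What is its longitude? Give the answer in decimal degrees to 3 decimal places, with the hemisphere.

23.448°W

Bx = cos φ₂ cos Δλ = -0.165712,  By = cos φ₂ sin Δλ = 0.948800
φₘ = atan2(sin φ₁ + sin φ₂, √((cos φ₁ + Bx)² + By²)) = -47.59810°
λₘ = λ₁ + atan2(By, cos φ₁ + Bx) = -23.44804°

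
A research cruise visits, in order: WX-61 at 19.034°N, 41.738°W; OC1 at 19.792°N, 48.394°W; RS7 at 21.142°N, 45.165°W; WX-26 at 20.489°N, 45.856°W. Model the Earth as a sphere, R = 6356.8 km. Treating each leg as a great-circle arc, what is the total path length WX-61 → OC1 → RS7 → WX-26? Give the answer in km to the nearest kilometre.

WX-61→OC1: c = 0.110353 rad, d = 701.49 km
OC1→RS7: c = 0.057816 rad, d = 367.52 km
RS7→WX-26: c = 0.016030 rad, d = 101.90 km
Total = 701.49 + 367.52 + 101.90 = 1170.91 km

1171 km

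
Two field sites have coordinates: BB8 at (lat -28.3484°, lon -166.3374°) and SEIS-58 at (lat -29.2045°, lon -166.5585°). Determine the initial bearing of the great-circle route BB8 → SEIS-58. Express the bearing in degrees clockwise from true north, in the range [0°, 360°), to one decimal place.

Δλ = -0.2211°
y = sin Δλ · cos φ₂ = -0.003368
x = cos φ₁ sin φ₂ − sin φ₁ cos φ₂ cos Δλ = -0.014944
θ = atan2(y, x) = -167.2980° → 192.7020° (mod 360°)

192.7°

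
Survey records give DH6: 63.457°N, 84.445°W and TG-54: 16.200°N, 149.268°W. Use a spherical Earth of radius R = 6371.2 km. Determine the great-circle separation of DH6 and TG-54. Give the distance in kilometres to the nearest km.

Δφ = -47.2570°,  Δλ = -64.8230°
a = sin²(Δφ/2) + cos φ₁ cos φ₂ sin²(Δλ/2) = 0.283929
c = 2·arcsin(√a) = 1.123929 rad = 64.3964°
d = R·c = 6371.2 × 1.123929 = 7160.8 km

7161 km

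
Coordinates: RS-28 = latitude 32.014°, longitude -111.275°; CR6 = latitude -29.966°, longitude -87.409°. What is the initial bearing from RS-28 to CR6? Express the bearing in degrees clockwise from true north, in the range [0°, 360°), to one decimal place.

Δλ = 23.8660°
y = sin Δλ · cos φ₂ = 0.350513
x = cos φ₁ sin φ₂ − sin φ₁ cos φ₂ cos Δλ = -0.843514
θ = atan2(y, x) = 157.4352° → 157.4352° (mod 360°)

157.4°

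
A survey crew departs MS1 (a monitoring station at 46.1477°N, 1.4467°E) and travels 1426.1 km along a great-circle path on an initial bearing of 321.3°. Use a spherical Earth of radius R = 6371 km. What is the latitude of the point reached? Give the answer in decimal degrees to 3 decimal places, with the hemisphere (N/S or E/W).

δ = d/R = 1426.1/6371 = 0.223842 rad
φ₂ = arcsin(sin φ₁ cos δ + cos φ₁ sin δ cos θ)
   = arcsin(0.72113·0.97505 + 0.69280·0.22198·0.78043) = 55.40208°
λ₂ = λ₁ + atan2(sin θ sin δ cos φ₁, cos δ − sin φ₁ sin φ₂) = -12.70137°

55.402°N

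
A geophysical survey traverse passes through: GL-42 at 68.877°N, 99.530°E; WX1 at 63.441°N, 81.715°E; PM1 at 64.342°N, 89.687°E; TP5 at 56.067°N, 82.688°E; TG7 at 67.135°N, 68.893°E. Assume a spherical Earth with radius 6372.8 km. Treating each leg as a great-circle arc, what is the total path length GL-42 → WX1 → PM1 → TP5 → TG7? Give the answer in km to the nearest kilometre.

GL-42→WX1: c = 0.156516 rad, d = 997.44 km
WX1→PM1: c = 0.063171 rad, d = 402.58 km
PM1→TP5: c = 0.156444 rad, d = 996.99 km
TP5→TG7: c = 0.223429 rad, d = 1423.87 km
Total = 997.44 + 402.58 + 996.99 + 1423.87 = 3820.87 km

3821 km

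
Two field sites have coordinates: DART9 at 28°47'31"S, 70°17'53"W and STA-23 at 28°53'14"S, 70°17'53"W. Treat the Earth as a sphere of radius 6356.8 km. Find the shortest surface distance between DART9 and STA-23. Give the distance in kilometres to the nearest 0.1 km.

DART9: φ = -28.79194°, λ = -70.29806°
STA-23: φ = -28.88722°, λ = -70.29806°
Δφ = -0.0953°,  Δλ = 0.0000°
a = sin²(Δφ/2) + cos φ₁ cos φ₂ sin²(Δλ/2) = 0.000001
c = 2·arcsin(√a) = 0.001663 rad = 0.0953°
d = R·c = 6356.8 × 0.001663 = 10.6 km

10.6 km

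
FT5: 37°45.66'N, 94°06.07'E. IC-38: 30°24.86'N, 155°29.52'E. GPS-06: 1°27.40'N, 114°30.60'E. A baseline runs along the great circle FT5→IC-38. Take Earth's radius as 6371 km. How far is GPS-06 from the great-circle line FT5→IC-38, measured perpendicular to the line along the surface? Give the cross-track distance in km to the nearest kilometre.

FT5: φ = +37.76100°, λ = +94.10117°
IC-38: φ = +30.41433°, λ = +155.49200°
GPS-06: φ = +1.45667°, λ = +114.51000°
δ₁₃ = central angle FT5→GPS-06 = 0.713197 rad  (haversine)
θ₁₃ = bearing FT5→GPS-06 = 147.803°,  θ₁₂ = bearing FT5→IC-38 = 78.986°
dₓₜ = R·arcsin(sin δ₁₃ · sin(θ₁₃ − θ₁₂)) = 6371·arcsin(0.65426·sin(68.817°)) = 4180.159 km
|dₓₜ| = 4180.159 km

4180 km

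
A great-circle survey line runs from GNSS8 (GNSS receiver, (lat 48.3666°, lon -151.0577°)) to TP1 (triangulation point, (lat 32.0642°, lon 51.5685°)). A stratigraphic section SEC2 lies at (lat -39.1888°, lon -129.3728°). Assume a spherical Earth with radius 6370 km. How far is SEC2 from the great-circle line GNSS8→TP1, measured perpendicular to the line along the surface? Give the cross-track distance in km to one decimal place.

δ₁₃ = central angle GNSS8→SEC2 = 1.564584 rad  (haversine)
θ₁₃ = bearing GNSS8→SEC2 = 163.358°,  θ₁₂ = bearing GNSS8→TP1 = 340.821°
dₓₜ = R·arcsin(sin δ₁₃ · sin(θ₁₃ − θ₁₂)) = 6370·arcsin(0.99998·sin(-177.463°)) = -282.030 km
|dₓₜ| = 282.030 km

282.0 km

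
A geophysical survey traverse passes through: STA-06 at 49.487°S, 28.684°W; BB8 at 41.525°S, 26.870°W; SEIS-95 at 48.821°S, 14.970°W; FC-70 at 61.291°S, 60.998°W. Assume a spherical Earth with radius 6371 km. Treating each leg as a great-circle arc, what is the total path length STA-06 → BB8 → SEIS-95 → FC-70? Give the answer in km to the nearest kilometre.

STA-06→BB8: c = 0.140712 rad, d = 896.47 km
BB8→SEIS-95: c = 0.193643 rad, d = 1233.70 km
SEIS-95→FC-70: c = 0.495511 rad, d = 3156.90 km
Total = 896.47 + 1233.70 + 3156.90 = 5287.08 km

5287 km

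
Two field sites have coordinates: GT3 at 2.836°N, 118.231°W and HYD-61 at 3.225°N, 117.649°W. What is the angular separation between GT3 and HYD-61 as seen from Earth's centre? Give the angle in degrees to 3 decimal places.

Δφ = 0.3890°,  Δλ = 0.5820°
a = sin²(Δφ/2) + cos φ₁ cos φ₂ sin²(Δλ/2) = 0.000037
c = 2·arcsin(√a) = 0.012206 rad = 0.6994°

0.699°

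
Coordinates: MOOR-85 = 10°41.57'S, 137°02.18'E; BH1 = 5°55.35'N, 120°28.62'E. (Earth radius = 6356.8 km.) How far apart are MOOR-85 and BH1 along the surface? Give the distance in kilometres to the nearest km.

2597 km

MOOR-85: φ = -10.69283°, λ = +137.03633°
BH1: φ = +5.92250°, λ = +120.47700°
Δφ = 16.6153°,  Δλ = -16.5593°
a = sin²(Δφ/2) + cos φ₁ cos φ₂ sin²(Δλ/2) = 0.041146
c = 2·arcsin(√a) = 0.408522 rad = 23.4066°
d = R·c = 6356.8 × 0.408522 = 2596.9 km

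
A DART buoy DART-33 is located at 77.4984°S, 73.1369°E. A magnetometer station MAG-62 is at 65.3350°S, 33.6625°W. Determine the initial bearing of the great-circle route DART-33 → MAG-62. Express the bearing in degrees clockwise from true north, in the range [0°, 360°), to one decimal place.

Δλ = -106.7994°
y = sin Δλ · cos φ₂ = -0.399502
x = cos φ₁ sin φ₂ − sin φ₁ cos φ₂ cos Δλ = -0.314470
θ = atan2(y, x) = -128.2082° → 231.7918° (mod 360°)

231.8°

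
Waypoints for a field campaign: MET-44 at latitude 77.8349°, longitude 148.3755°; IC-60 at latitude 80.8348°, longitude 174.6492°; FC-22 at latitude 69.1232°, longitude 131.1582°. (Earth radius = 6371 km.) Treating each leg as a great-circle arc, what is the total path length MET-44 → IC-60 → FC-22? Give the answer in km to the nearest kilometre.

2351 km

MET-44→IC-60: c = 0.098407 rad, d = 626.95 km
IC-60→FC-22: c = 0.270641 rad, d = 1724.25 km
Total = 626.95 + 1724.25 = 2351.20 km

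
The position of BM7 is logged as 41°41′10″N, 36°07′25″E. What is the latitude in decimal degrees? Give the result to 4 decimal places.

41° + 41′/60 + 10″/3600 = 41 + 0.68333 + 0.00278 = 41.6861°

41.6861°N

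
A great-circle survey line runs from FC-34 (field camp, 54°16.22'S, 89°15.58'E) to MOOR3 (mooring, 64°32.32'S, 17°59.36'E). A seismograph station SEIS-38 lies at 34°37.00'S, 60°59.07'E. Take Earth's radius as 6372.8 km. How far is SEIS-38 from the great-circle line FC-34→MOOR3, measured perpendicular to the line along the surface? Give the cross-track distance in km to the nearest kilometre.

3032 km

FC-34: φ = -54.27033°, λ = +89.25967°
MOOR3: φ = -64.53867°, λ = +17.98933°
SEIS-38: φ = -34.61667°, λ = +60.98450°
δ₁₃ = central angle FC-34→SEIS-38 = 0.485587 rad  (haversine)
θ₁₃ = bearing FC-34→SEIS-38 = 303.355°,  θ₁₂ = bearing FC-34→MOOR3 = 224.439°
dₓₜ = R·arcsin(sin δ₁₃ · sin(θ₁₃ − θ₁₂)) = 6372.8·arcsin(0.46673·sin(78.916°)) = 3031.979 km
|dₓₜ| = 3031.979 km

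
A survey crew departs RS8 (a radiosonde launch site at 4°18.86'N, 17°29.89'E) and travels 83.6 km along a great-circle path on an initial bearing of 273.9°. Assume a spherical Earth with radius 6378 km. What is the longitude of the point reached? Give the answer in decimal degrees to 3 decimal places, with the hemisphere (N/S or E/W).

RS8: φ = +4.31433°, λ = +17.49817°
δ = d/R = 83.6/6378 = 0.013108 rad
φ₂ = arcsin(sin φ₁ cos δ + cos φ₁ sin δ cos θ)
   = arcsin(0.07523·0.99991 + 0.99717·0.01311·0.06802) = 4.36504°
λ₂ = λ₁ + atan2(sin θ sin δ cos φ₁, cos δ − sin φ₁ sin φ₂) = 16.74672°

16.747°E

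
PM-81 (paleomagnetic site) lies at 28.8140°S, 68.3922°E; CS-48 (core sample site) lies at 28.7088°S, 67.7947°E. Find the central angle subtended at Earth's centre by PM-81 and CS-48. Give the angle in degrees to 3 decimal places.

Δφ = 0.1052°,  Δλ = -0.5975°
a = sin²(Δφ/2) + cos φ₁ cos φ₂ sin²(Δλ/2) = 0.000022
c = 2·arcsin(√a) = 0.009324 rad = 0.5342°

0.534°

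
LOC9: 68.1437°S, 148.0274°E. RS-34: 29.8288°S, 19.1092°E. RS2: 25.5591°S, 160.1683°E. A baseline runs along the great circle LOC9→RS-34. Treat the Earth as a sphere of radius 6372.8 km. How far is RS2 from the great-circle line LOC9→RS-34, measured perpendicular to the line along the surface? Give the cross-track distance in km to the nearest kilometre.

2103 km

δ₁₃ = central angle LOC9→RS2 = 0.754276 rad  (haversine)
θ₁₃ = bearing LOC9→RS2 = 16.086°,  θ₁₂ = bearing LOC9→RS-34 = 224.328°
dₓₜ = R·arcsin(sin δ₁₃ · sin(θ₁₃ − θ₁₂)) = 6372.8·arcsin(0.68476·sin(-208.242°)) = 2102.911 km
|dₓₜ| = 2102.911 km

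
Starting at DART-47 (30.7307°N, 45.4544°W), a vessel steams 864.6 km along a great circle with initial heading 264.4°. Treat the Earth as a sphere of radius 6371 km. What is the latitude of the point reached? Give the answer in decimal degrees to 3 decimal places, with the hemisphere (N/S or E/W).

29.667°N

δ = d/R = 864.6/6371 = 0.135709 rad
φ₂ = arcsin(sin φ₁ cos δ + cos φ₁ sin δ cos θ)
   = arcsin(0.51100·0.99081 + 0.85958·0.13529·-0.09758) = 29.66691°
λ₂ = λ₁ + atan2(sin θ sin δ cos φ₁, cos δ − sin φ₁ sin φ₂) = -54.36883°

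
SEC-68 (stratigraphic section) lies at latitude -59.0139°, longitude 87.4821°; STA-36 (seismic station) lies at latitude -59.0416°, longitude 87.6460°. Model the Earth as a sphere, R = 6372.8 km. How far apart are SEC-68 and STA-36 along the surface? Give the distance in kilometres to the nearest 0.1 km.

Δφ = -0.0277°,  Δλ = 0.1639°
a = sin²(Δφ/2) + cos φ₁ cos φ₂ sin²(Δλ/2) = 0.000001
c = 2·arcsin(√a) = 0.001549 rad = 0.0888°
d = R·c = 6372.8 × 0.001549 = 9.9 km

9.9 km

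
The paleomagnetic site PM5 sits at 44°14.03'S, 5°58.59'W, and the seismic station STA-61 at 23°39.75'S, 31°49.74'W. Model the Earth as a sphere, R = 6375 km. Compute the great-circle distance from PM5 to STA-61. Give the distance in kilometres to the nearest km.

PM5: φ = -44.23383°, λ = -5.97650°
STA-61: φ = -23.66250°, λ = -31.82900°
Δφ = 20.5713°,  Δλ = -25.8525°
a = sin²(Δφ/2) + cos φ₁ cos φ₂ sin²(Δλ/2) = 0.064722
c = 2·arcsin(√a) = 0.514464 rad = 29.4766°
d = R·c = 6375 × 0.514464 = 3279.7 km

3280 km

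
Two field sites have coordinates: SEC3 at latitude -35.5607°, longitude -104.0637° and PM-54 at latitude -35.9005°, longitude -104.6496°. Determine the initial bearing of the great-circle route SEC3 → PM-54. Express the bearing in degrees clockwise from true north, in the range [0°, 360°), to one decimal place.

Δλ = -0.5859°
y = sin Δλ · cos φ₂ = -0.008283
x = cos φ₁ sin φ₂ − sin φ₁ cos φ₂ cos Δλ = -0.005955
θ = atan2(y, x) = -125.7143° → 234.2857° (mod 360°)

234.3°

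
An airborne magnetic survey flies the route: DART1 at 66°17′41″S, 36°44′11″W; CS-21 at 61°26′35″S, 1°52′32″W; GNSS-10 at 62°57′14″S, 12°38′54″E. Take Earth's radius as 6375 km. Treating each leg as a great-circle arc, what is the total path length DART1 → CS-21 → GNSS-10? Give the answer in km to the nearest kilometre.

DART1: φ = -66.29472°, λ = -36.73639°
CS-21: φ = -61.44306°, λ = -1.87556°
GNSS-10: φ = -62.95389°, λ = +12.64833°
DART1→CS-21: c = 0.276825 rad, d = 1764.76 km
CS-21→GNSS-10: c = 0.120854 rad, d = 770.44 km
Total = 1764.76 + 770.44 = 2535.20 km

2535 km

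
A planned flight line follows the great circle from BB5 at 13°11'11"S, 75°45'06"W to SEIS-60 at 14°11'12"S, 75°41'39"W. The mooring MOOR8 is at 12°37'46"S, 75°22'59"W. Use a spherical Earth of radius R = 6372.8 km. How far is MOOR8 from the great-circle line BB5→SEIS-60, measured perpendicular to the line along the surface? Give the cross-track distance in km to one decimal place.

43.4 km

BB5: φ = -13.18639°, λ = -75.75167°
SEIS-60: φ = -14.18667°, λ = -75.69417°
MOOR8: φ = -12.62944°, λ = -75.38306°
δ₁₃ = central angle BB5→MOOR8 = 0.011568 rad  (haversine)
θ₁₃ = bearing BB5→MOOR8 = 32.868°,  θ₁₂ = bearing BB5→SEIS-60 = 176.810°
dₓₜ = R·arcsin(sin δ₁₃ · sin(θ₁₃ − θ₁₂)) = 6372.8·arcsin(0.01157·sin(-143.942°)) = -43.391 km
|dₓₜ| = 43.391 km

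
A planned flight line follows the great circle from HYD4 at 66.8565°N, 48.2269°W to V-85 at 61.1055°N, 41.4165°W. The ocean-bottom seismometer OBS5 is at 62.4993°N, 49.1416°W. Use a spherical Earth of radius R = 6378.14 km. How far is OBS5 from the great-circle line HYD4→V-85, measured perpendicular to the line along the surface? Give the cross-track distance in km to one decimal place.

δ₁₃ = central angle HYD4→OBS5 = 0.076351 rad  (haversine)
θ₁₃ = bearing HYD4→OBS5 = 185.546°,  θ₁₂ = bearing HYD4→V-85 = 149.447°
dₓₜ = R·arcsin(sin δ₁₃ · sin(θ₁₃ − θ₁₂)) = 6378.14·arcsin(0.07628·sin(36.099°)) = 286.735 km
|dₓₜ| = 286.735 km

286.7 km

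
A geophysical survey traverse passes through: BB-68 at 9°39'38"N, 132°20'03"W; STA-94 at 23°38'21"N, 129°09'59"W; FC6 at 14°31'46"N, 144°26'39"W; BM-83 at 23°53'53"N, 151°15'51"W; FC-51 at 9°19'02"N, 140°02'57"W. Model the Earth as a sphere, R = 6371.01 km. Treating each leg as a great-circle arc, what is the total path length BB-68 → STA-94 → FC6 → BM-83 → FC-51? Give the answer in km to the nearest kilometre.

6761 km

BB-68: φ = +9.66056°, λ = -132.33417°
STA-94: φ = +23.63917°, λ = -129.16639°
FC6: φ = +14.52944°, λ = -144.44417°
BM-83: φ = +23.89806°, λ = -151.26417°
FC-51: φ = +9.31722°, λ = -140.04917°
BB-68→STA-94: c = 0.249621 rad, d = 1590.34 km
STA-94→FC6: c = 0.297585 rad, d = 1895.91 km
FC6→BM-83: c = 0.198319 rad, d = 1263.49 km
BM-83→FC-51: c = 0.315745 rad, d = 2011.62 km
Total = 1590.34 + 1895.91 + 1263.49 + 2011.62 = 6761.37 km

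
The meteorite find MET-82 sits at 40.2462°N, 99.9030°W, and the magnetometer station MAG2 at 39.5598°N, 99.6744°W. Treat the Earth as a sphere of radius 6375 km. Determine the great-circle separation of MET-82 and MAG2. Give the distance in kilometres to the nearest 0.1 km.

Δφ = -0.6864°,  Δλ = 0.2286°
a = sin²(Δφ/2) + cos φ₁ cos φ₂ sin²(Δλ/2) = 0.000038
c = 2·arcsin(√a) = 0.012365 rad = 0.7084°
d = R·c = 6375 × 0.012365 = 78.8 km

78.8 km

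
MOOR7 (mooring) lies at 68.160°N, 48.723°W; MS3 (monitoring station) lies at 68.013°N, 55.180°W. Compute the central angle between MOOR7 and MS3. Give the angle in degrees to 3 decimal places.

2.413°

Δφ = -0.1470°,  Δλ = -6.4570°
a = sin²(Δφ/2) + cos φ₁ cos φ₂ sin²(Δλ/2) = 0.000443
c = 2·arcsin(√a) = 0.042118 rad = 2.4132°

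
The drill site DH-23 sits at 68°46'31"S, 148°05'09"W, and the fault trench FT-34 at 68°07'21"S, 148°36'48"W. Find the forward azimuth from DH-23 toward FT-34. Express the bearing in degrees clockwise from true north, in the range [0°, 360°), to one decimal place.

DH-23: φ = -68.77528°, λ = -148.08583°
FT-34: φ = -68.12250°, λ = -148.61333°
Δλ = -0.5275°
y = sin Δλ · cos φ₂ = -0.003431
x = cos φ₁ sin φ₂ − sin φ₁ cos φ₂ cos Δλ = 0.011378
θ = atan2(y, x) = -16.7782° → 343.2218° (mod 360°)

343.2°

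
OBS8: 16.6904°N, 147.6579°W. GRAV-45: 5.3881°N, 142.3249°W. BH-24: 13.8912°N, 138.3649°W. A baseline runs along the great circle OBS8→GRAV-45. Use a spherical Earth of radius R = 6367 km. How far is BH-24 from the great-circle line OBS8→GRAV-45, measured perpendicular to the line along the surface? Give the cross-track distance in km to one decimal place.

δ₁₃ = central angle OBS8→BH-24 = 0.163873 rad  (haversine)
θ₁₃ = bearing OBS8→BH-24 = 106.076°,  θ₁₂ = bearing OBS8→GRAV-45 = 154.586°
dₓₜ = R·arcsin(sin δ₁₃ · sin(θ₁₃ − θ₁₂)) = 6367·arcsin(0.16314·sin(-48.509°)) = -780.010 km
|dₓₜ| = 780.010 km

780.0 km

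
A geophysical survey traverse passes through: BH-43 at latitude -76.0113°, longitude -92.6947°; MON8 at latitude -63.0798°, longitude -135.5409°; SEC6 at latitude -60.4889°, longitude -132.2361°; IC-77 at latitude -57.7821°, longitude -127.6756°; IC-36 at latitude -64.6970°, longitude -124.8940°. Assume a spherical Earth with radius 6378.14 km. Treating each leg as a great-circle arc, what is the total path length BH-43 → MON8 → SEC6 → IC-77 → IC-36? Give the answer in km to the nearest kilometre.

3635 km

BH-43→MON8: c = 0.331864 rad, d = 2116.67 km
MON8→SEC6: c = 0.052791 rad, d = 336.71 km
SEC6→IC-77: c = 0.062415 rad, d = 398.09 km
IC-77→IC-36: c = 0.122898 rad, d = 783.86 km
Total = 2116.67 + 336.71 + 398.09 + 783.86 = 3635.33 km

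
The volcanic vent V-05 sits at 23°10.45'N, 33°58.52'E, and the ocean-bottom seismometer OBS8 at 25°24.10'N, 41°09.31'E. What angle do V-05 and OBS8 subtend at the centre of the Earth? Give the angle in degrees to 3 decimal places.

6.912°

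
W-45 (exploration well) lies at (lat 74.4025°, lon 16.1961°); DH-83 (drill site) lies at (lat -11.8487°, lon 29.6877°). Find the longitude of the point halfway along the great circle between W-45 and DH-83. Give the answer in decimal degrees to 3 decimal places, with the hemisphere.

Bx = cos φ₂ cos Δλ = 0.951685,  By = cos φ₂ sin Δλ = 0.228332
φₘ = atan2(sin φ₁ + sin φ₂, √((cos φ₁ + Bx)² + By²)) = 31.39620°
λₘ = λ₁ + atan2(By, cos φ₁ + Bx) = 26.79200°

26.792°E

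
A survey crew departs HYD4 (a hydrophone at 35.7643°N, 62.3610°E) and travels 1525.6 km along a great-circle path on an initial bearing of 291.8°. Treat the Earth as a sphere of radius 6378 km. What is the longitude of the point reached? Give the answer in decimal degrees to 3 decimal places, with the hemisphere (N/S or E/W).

δ = d/R = 1525.6/6378 = 0.239197 rad
φ₂ = arcsin(sin φ₁ cos δ + cos φ₁ sin δ cos θ)
   = arcsin(0.58445·0.97153 + 0.81143·0.23692·0.37137) = 39.73263°
λ₂ = λ₁ + atan2(sin θ sin δ cos φ₁, cos δ − sin φ₁ sin φ₂) = 45.73963°

45.740°E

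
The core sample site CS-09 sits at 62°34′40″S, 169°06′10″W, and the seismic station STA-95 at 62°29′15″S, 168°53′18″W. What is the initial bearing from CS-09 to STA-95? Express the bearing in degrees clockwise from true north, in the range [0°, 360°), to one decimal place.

47.7°

CS-09: φ = -62.57778°, λ = -169.10278°
STA-95: φ = -62.48750°, λ = -168.88833°
Δλ = 0.2144°
y = sin Δλ · cos φ₂ = 0.001729
x = cos φ₁ sin φ₂ − sin φ₁ cos φ₂ cos Δλ = 0.001573
θ = atan2(y, x) = 47.7079° → 47.7079° (mod 360°)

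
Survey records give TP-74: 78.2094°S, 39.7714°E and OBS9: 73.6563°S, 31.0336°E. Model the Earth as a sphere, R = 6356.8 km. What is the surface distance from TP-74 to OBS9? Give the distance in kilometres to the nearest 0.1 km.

Δφ = 4.5531°,  Δλ = -8.7378°
a = sin²(Δφ/2) + cos φ₁ cos φ₂ sin²(Δλ/2) = 0.001912
c = 2·arcsin(√a) = 0.087471 rad = 5.0117°
d = R·c = 6356.8 × 0.087471 = 556.0 km

556.0 km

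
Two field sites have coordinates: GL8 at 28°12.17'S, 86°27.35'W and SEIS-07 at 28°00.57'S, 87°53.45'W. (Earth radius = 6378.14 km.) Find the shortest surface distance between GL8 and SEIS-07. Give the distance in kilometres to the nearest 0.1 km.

142.5 km

GL8: φ = -28.20283°, λ = -86.45583°
SEIS-07: φ = -28.00950°, λ = -87.89083°
Δφ = 0.1933°,  Δλ = -1.4350°
a = sin²(Δφ/2) + cos φ₁ cos φ₂ sin²(Δλ/2) = 0.000125
c = 2·arcsin(√a) = 0.022348 rad = 1.2805°
d = R·c = 6378.14 × 0.022348 = 142.5 km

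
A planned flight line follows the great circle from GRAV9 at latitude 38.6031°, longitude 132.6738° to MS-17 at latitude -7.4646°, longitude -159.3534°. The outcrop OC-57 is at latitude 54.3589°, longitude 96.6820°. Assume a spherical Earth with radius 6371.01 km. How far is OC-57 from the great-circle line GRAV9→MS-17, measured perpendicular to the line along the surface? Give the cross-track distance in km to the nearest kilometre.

δ₁₃ = central angle GRAV9→OC-57 = 0.504333 rad  (haversine)
θ₁₃ = bearing GRAV9→OC-57 = 314.874°,  θ₁₂ = bearing GRAV9→MS-17 = 109.945°
dₓₜ = R·arcsin(sin δ₁₃ · sin(θ₁₃ − θ₁₂)) = 6371.01·arcsin(0.48322·sin(204.930°)) = -1306.798 km
|dₓₜ| = 1306.798 km

1307 km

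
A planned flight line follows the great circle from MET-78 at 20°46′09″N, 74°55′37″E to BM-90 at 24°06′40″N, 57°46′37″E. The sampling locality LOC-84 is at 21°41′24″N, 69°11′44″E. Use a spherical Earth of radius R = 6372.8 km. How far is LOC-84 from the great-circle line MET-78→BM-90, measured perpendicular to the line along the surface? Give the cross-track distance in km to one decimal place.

45.2 km

MET-78: φ = +20.76917°, λ = +74.92694°
BM-90: φ = +24.11111°, λ = +57.77694°
LOC-84: φ = +21.69000°, λ = +69.19556°
δ₁₃ = central angle MET-78→LOC-84 = 0.094612 rad  (haversine)
θ₁₃ = bearing MET-78→LOC-84 = 280.810°,  θ₁₂ = bearing MET-78→BM-90 = 285.113°
dₓₜ = R·arcsin(sin δ₁₃ · sin(θ₁₃ − θ₁₂)) = 6372.8·arcsin(0.09447·sin(-4.303°)) = -45.171 km
|dₓₜ| = 45.171 km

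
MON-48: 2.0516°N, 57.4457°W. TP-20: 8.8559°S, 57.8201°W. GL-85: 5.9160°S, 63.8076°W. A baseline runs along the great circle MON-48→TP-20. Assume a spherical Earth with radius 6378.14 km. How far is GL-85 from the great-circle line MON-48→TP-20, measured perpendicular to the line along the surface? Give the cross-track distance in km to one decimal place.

δ₁₃ = central angle MON-48→GL-85 = 0.177857 rad  (haversine)
θ₁₃ = bearing MON-48→GL-85 = 218.534°,  θ₁₂ = bearing MON-48→TP-20 = 181.954°
dₓₜ = R·arcsin(sin δ₁₃ · sin(θ₁₃ − θ₁₂)) = 6378.14·arcsin(0.17692·sin(36.580°)) = 673.727 km
|dₓₜ| = 673.727 km

673.7 km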